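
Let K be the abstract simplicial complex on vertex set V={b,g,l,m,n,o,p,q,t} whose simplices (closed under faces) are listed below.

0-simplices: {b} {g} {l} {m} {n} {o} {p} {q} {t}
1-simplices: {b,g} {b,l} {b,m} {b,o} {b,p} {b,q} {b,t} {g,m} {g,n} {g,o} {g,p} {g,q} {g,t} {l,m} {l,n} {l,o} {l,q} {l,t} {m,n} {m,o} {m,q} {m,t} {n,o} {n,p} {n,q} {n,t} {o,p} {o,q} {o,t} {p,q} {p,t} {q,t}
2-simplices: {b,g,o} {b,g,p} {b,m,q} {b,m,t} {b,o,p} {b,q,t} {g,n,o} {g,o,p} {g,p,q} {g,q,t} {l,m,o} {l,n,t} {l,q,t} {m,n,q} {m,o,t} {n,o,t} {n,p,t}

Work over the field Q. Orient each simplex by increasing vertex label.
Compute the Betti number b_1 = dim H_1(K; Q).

b_1=8

n_0=9 n_1=32 n_2=17  [Q]
∂1: piv[bg,bl,bm,bo,bp,bq,bt,gn] rk=8  ker:gm,go,gp,gq,gt,lm,ln,lo,lq,lt,mn,mo,mq,mt,no,np,nq,nt,op,oq,ot,pq,pt,qt
∂2: piv[bgo,bgp,bmq,bmt,bop,bqt,gno,gpq,gqt,lmo,lnt,lqt,mnq,mot,not,npt] rk=16  ker:gop
b_1=(32−8)−16=8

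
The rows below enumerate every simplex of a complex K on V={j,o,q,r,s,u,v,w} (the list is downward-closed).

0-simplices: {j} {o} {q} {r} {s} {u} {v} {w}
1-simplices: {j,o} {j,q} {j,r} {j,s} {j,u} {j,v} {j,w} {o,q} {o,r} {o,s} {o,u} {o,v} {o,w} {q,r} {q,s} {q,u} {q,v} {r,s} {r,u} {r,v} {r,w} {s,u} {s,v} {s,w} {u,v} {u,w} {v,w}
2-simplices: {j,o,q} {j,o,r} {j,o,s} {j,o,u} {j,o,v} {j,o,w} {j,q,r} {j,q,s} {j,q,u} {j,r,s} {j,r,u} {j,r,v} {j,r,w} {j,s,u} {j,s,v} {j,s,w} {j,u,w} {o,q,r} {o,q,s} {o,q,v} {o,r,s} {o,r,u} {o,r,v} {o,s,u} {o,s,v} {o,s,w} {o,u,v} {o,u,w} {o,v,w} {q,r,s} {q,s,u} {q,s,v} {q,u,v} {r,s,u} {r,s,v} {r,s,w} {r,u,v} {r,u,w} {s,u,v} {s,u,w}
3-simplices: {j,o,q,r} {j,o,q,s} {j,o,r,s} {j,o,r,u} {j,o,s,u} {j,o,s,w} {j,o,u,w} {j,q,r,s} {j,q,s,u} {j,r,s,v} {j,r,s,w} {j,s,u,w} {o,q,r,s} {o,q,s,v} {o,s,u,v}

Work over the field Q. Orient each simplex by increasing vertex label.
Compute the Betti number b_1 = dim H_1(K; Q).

n_0=8 n_1=27 n_2=40 n_3=15  [Q]
∂1: piv[jo,jq,jr,js,ju,jv,jw] rk=7  ker:oq,or,os,ou,ov,ow,qr,qs,qu,qv,rs,ru,rv,rw,su,sv,sw,uv,uw,vw
∂2: piv[joq,jor,jos,jou,jov,jow,jqr,jqs,jqu,jrs,jru,jrv,jrw,jsu,jsv,jsw,juw,oqv,ouv,ovw] rk=20  ker:oqr,oqs,ors,oru,orv,osu,osv,osw,ouw,qrs,qsu,qsv,quv,rsu,rsv,rsw,ruv,ruw,suv,suw
∂3: piv[joqr,joqs,jors,joru,josu,josw,jouw,jqrs,jqsu,jrsv,jrsw,jsuw,oqsv,osuv] rk=14  ker:oqrs
b_1=(27−7)−20=0

b_1=0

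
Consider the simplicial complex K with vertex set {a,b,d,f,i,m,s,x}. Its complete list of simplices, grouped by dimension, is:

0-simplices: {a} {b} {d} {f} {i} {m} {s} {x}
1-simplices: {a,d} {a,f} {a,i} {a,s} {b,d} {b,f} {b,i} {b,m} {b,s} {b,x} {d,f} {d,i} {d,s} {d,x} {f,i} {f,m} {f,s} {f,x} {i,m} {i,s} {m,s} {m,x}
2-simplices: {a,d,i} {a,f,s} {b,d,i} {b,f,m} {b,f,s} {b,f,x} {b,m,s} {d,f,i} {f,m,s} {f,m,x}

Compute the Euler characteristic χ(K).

n_0=8 n_1=22 n_2=10
χ=+8−22+10=-4

χ(K)=-4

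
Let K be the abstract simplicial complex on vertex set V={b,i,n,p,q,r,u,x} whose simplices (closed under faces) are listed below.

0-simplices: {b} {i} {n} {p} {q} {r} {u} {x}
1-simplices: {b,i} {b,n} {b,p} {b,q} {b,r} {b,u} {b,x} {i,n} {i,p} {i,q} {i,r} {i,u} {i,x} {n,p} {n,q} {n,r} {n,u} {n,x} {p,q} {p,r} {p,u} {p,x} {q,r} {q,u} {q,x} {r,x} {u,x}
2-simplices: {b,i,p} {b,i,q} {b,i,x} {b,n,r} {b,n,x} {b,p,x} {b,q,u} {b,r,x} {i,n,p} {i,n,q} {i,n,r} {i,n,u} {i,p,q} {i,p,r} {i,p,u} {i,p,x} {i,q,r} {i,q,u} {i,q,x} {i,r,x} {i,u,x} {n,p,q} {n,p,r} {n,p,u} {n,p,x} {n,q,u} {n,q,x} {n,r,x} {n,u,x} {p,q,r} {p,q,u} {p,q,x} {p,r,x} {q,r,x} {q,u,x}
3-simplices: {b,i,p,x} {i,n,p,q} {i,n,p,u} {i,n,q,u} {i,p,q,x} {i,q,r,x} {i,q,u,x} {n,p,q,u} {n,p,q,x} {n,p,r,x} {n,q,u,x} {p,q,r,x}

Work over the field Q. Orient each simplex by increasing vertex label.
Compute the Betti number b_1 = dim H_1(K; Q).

b_1=0

n_0=8 n_1=27 n_2=35 n_3=12  [Q]
∂1: piv[bi,bn,bp,bq,br,bu,bx] rk=7  ker:in,ip,iq,ir,iu,ix,np,nq,nr,nu,nx,pq,pr,pu,px,qr,qu,qx,rx,ux
∂2: piv[bip,biq,bix,bnr,bnx,bpx,bqu,brx,inp,inq,inr,inu,ipq,ipr,ipu,iqr,iqu,iqx,irx,iux] rk=20  ker:ipx,npq,npr,npu,npx,nqu,nqx,nrx,nux,pqr,pqu,pqx,prx,qrx,qux
∂3: piv[bipx,inpq,inpu,inqu,ipqx,iqrx,iqux,npqu,npqx,nprx,nqux,pqrx] rk=12
b_1=(27−7)−20=0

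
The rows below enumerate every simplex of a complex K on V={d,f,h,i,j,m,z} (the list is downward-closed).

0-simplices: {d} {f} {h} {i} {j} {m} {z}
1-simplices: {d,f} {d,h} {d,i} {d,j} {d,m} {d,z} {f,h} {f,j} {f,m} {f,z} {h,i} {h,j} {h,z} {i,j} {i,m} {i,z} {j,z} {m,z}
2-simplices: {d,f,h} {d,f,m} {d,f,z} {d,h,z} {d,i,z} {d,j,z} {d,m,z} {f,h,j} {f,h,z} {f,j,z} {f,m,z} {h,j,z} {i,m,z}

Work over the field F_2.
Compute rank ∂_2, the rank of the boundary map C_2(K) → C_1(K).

n_0=7 n_1=18 n_2=13  [Z2]
∂1: piv[df,dh,di,dj,dm,dz] rk=6  ker:fh,fj,fm,fz,hi,hj,hz,ij,im,iz,jz,mz
∂2: piv[dfh,dfm,dfz,dhz,diz,djz,dmz,fhj,fjz,imz] rk=10  ker:fhz,fmz,hjz
rk∂_2=10

rank∂_2=10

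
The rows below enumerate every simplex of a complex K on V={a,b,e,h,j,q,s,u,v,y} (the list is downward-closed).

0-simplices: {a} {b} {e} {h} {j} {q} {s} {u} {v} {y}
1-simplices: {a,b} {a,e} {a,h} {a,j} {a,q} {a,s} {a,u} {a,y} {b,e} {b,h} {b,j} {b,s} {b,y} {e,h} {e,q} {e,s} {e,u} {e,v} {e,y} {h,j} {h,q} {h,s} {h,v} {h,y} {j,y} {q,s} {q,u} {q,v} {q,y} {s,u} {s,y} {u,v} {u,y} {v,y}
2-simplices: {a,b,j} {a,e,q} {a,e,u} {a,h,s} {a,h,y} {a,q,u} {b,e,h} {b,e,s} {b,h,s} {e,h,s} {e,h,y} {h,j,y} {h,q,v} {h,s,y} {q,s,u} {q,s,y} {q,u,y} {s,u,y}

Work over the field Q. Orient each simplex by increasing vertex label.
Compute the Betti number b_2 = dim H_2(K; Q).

b_2=2

n_0=10 n_1=34 n_2=18  [Q]
∂1: piv[ab,ae,ah,aj,aq,as,au,ay,ev] rk=9  ker:be,bh,bj,bs,by,eh,eq,es,eu,ey,hj,hq,hs,hv,hy,jy,qs,qu,qv,qy,su,sy,uv,uy,vy
∂2: piv[abj,aeq,aeu,ahs,ahy,aqu,beh,bes,bhs,ehy,hjy,hqv,hsy,qsu,qsy,quy] rk=16  ker:ehs,suy
b_2=(18−16)−0=2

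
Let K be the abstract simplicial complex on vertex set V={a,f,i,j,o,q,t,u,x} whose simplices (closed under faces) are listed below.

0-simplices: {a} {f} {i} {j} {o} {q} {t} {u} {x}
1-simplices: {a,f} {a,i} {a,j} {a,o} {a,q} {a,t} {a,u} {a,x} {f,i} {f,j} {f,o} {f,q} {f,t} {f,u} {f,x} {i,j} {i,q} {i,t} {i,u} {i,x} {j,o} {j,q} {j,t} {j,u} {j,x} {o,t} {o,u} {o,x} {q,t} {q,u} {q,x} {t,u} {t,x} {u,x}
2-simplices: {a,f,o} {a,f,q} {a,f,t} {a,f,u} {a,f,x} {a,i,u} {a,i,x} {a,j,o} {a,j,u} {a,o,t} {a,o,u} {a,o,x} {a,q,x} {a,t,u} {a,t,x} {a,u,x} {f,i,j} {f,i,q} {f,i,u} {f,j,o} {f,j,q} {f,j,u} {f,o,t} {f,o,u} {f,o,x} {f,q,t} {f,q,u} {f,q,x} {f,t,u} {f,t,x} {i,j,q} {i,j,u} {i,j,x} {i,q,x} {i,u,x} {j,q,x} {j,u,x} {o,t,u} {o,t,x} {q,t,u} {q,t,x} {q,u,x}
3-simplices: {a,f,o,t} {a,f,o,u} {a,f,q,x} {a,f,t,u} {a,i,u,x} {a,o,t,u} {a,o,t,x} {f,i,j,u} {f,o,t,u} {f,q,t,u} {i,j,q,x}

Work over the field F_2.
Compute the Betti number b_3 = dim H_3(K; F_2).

n_0=9 n_1=34 n_2=42 n_3=11  [Z2]
∂1: piv[af,ai,aj,ao,aq,at,au,ax] rk=8  ker:fi,fj,fo,fq,ft,fu,fx,ij,iq,it,iu,ix,jo,jq,jt,ju,jx,ot,ou,ox,qt,qu,qx,tu,tx,ux
∂2: piv[afo,afq,aft,afu,afx,aiu,aix,ajo,aju,aot,aou,aox,aqx,atu,atx,aux,fij,fiq,fiu,fjo,fjq,fqt,fqu,ijx] rk=24  ker:fju,fot,fou,fox,fqx,ftu,ftx,ijq,iju,iqx,iux,jqx,jux,otu,otx,qtu,qtx,qux
∂3: piv[afot,afou,afqx,aftu,aiux,aotu,aotx,fiju,fqtu,ijqx] rk=10  ker:fotu
b_3=(11−10)−0=1

b_3=1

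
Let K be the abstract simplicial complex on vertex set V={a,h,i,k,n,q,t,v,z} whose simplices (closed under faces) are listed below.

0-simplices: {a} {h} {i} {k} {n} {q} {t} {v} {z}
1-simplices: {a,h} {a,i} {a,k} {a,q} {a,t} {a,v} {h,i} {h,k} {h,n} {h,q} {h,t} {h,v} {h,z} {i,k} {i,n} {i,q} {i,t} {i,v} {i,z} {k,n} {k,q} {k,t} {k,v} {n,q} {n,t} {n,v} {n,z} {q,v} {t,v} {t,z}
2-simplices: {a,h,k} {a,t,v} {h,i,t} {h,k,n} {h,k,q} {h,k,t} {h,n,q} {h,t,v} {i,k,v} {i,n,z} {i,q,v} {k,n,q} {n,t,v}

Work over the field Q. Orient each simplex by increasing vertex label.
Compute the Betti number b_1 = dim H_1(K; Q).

b_1=10

n_0=9 n_1=30 n_2=13  [Q]
∂1: piv[ah,ai,ak,aq,at,av,hn,hz] rk=8  ker:hi,hk,hq,ht,hv,ik,in,iq,it,iv,iz,kn,kq,kt,kv,nq,nt,nv,nz,qv,tv,tz
∂2: piv[ahk,atv,hit,hkn,hkq,hkt,hnq,htv,ikv,inz,iqv,ntv] rk=12  ker:knq
b_1=(30−8)−12=10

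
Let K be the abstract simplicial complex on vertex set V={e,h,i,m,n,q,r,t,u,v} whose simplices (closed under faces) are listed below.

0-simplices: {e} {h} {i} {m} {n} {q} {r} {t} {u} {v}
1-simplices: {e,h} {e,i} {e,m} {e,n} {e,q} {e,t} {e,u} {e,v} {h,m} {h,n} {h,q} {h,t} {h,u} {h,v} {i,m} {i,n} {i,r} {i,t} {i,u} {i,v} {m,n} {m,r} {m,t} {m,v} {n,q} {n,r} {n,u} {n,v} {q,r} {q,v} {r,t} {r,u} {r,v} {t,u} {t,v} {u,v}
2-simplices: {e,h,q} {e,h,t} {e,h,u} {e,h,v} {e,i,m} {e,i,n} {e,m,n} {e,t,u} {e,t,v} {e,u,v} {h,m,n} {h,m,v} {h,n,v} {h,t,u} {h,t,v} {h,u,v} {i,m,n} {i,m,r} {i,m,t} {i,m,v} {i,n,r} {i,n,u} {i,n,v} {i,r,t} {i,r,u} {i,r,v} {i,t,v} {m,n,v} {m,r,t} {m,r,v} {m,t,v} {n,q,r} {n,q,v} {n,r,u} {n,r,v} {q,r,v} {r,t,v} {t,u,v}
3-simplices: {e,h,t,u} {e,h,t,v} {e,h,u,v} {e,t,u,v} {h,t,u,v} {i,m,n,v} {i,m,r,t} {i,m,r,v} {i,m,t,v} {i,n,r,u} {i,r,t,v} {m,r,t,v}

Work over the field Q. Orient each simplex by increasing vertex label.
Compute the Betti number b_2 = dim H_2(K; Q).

n_0=10 n_1=36 n_2=38 n_3=12  [Q]
∂1: piv[eh,ei,em,en,eq,et,eu,ev,ir] rk=9  ker:hm,hn,hq,ht,hu,hv,im,in,it,iu,iv,mn,mr,mt,mv,nq,nr,nu,nv,qr,qv,rt,ru,rv,tu,tv,uv
∂2: piv[ehq,eht,ehu,ehv,eim,ein,emn,etu,etv,euv,hmn,hmv,hnv,imr,imt,imv,inr,inu,irt,iru,irv,itv,nqr,nqv] rk=24  ker:htu,htv,huv,imn,inv,mnv,mrt,mrv,mtv,nru,nrv,qrv,rtv,tuv
∂3: piv[ehtu,ehtv,ehuv,etuv,imnv,imrt,imrv,imtv,inru,irtv] rk=10  ker:htuv,mrtv
b_2=(38−24)−10=4

b_2=4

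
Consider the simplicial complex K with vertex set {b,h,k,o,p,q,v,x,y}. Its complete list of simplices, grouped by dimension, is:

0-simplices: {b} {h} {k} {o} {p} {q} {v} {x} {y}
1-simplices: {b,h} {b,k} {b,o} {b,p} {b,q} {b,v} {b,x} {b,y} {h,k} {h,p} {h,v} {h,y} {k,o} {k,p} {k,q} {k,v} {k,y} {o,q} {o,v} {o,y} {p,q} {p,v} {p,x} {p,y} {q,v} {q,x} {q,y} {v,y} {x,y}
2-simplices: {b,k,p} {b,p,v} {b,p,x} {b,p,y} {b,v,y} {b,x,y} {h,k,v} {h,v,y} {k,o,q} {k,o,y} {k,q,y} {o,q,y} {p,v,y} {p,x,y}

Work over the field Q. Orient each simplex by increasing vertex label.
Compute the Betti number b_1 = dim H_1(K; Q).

b_1=10

n_0=9 n_1=29 n_2=14  [Q]
∂1: piv[bh,bk,bo,bp,bq,bv,bx,by] rk=8  ker:hk,hp,hv,hy,ko,kp,kq,kv,ky,oq,ov,oy,pq,pv,px,py,qv,qx,qy,vy,xy
∂2: piv[bkp,bpv,bpx,bpy,bvy,bxy,hkv,hvy,koq,koy,kqy] rk=11  ker:oqy,pvy,pxy
b_1=(29−8)−11=10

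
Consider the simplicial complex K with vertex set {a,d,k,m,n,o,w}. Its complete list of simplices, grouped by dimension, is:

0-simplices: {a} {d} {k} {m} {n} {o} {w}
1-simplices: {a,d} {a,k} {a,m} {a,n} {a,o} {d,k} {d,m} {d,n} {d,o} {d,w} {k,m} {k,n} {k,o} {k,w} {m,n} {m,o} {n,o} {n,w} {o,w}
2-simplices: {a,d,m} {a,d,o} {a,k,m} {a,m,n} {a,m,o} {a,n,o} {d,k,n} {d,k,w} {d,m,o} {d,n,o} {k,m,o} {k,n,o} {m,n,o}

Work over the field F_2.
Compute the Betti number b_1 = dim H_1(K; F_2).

b_1=2

n_0=7 n_1=19 n_2=13  [Z2]
∂1: piv[ad,ak,am,an,ao,dw] rk=6  ker:dk,dm,dn,do,km,kn,ko,kw,mn,mo,no,nw,ow
∂2: piv[adm,ado,akm,amn,amo,ano,dkn,dkw,dno,kmo,kno] rk=11  ker:dmo,mno
b_1=(19−6)−11=2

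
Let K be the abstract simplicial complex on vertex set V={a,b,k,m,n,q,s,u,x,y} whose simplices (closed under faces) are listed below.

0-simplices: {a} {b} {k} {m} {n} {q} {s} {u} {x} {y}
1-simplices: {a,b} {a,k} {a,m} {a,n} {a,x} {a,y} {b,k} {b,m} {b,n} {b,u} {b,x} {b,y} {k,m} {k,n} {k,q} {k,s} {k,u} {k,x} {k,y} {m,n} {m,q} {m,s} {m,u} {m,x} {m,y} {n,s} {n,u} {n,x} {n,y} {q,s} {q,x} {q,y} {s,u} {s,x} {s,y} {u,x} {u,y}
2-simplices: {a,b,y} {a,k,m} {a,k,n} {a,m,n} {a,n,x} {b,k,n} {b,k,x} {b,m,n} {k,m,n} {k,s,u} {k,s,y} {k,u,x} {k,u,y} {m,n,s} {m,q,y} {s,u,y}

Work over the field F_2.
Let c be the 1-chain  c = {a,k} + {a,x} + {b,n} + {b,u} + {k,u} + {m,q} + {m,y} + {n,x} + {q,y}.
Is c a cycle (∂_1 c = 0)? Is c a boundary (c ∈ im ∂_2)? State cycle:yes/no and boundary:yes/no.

cycle:yes boundary:no

n_0=10 n_1=37 n_2=16  [Z2]
∂1: piv[ab,ak,am,an,ax,ay,bu,kq,ks] rk=9  ker:bk,bm,bn,bx,by,km,kn,ku,kx,ky,mn,mq,ms,mu,mx,my,ns,nu,nx,ny,qs,qx,qy,su,sx,sy,ux,uy
∂2: piv[aby,akm,akn,amn,anx,bkn,bkx,bmn,ksu,ksy,kux,kuy,mns,mqy] rk=14  ker:kmn,suy
∂1c = 0
c vs im∂2: residual ≠ 0 ⇒ not boundary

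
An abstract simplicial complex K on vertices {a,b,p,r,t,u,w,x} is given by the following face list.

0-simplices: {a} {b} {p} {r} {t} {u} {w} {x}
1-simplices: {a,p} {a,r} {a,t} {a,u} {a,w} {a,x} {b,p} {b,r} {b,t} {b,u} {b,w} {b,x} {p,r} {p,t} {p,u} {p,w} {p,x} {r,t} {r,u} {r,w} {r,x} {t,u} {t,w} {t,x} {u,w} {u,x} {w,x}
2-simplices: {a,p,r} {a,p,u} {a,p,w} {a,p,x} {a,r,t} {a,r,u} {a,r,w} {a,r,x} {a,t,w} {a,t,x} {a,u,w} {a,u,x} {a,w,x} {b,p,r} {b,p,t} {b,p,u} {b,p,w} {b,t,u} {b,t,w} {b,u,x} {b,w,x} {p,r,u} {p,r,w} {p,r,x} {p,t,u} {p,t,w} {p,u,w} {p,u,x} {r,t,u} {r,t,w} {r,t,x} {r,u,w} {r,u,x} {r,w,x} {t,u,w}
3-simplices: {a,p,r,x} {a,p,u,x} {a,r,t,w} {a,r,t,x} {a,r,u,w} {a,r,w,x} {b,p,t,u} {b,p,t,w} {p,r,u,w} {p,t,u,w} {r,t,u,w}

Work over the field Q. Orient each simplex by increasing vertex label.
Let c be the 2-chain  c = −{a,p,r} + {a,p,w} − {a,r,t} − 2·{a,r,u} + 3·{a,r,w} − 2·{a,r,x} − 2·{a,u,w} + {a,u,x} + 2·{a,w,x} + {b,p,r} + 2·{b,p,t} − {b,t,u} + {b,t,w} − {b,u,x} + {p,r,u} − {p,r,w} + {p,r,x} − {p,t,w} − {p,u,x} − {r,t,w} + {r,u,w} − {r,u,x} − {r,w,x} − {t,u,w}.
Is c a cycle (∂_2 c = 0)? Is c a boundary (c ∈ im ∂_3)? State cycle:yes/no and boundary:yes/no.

n_0=8 n_1=27 n_2=35 n_3=11  [Q]
∂1: piv[ap,ar,at,au,aw,ax,bp] rk=7  ker:br,bt,bu,bw,bx,pr,pt,pu,pw,px,rt,ru,rw,rx,tu,tw,tx,uw,ux,wx
∂2: piv[apr,apu,apw,apx,art,aru,arw,arx,atw,atx,auw,aux,awx,bpr,bpt,bpu,bpw,btu,btw,bux] rk=20  ker:bwx,pru,prw,prx,ptu,ptw,puw,pux,rtu,rtw,rtx,ruw,rux,rwx,tuw
∂3: piv[aprx,apux,artw,artx,aruw,arwx,bptu,bptw,pruw,ptuw,rtuw] rk=11
∂2c = −{a,r} + {a,t} + {a,u} − {a,x} + 3·{b,p} − {b,r} − 2·{b,t} − {b,w} + {b,x} + {p,r} + {p,t} − 2·{p,u} + 3·{p,w} − 2·{r,t} − {r,u} + {r,w} + {r,x} − 2·{t,u} − 2·{u,w} − 2·{u,x} + {w,x}

cycle:no boundary:no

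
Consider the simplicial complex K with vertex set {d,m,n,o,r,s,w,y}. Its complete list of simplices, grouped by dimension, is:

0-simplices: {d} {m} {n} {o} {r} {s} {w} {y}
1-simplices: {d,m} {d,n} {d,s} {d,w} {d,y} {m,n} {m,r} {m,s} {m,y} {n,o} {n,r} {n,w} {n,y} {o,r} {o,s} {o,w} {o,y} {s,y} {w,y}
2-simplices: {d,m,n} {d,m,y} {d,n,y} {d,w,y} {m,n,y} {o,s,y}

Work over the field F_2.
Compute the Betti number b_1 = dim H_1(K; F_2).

n_0=8 n_1=19 n_2=6  [Z2]
∂1: piv[dm,dn,ds,dw,dy,mr,no] rk=7  ker:mn,ms,my,nr,nw,ny,or,os,ow,oy,sy,wy
∂2: piv[dmn,dmy,dny,dwy,osy] rk=5  ker:mny
b_1=(19−7)−5=7

b_1=7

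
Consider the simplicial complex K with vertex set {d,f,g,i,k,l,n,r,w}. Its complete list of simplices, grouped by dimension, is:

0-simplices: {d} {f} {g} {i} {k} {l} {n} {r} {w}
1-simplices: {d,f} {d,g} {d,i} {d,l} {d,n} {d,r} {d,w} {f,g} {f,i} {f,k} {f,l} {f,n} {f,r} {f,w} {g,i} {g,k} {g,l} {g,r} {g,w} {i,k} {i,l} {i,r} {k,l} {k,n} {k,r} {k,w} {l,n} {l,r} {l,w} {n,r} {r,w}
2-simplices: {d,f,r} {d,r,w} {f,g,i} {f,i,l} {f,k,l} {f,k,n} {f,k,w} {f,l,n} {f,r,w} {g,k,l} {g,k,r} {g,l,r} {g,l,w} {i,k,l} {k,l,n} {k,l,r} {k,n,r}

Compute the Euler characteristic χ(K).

n_0=9 n_1=31 n_2=17
χ=+9−31+17=-5

χ(K)=-5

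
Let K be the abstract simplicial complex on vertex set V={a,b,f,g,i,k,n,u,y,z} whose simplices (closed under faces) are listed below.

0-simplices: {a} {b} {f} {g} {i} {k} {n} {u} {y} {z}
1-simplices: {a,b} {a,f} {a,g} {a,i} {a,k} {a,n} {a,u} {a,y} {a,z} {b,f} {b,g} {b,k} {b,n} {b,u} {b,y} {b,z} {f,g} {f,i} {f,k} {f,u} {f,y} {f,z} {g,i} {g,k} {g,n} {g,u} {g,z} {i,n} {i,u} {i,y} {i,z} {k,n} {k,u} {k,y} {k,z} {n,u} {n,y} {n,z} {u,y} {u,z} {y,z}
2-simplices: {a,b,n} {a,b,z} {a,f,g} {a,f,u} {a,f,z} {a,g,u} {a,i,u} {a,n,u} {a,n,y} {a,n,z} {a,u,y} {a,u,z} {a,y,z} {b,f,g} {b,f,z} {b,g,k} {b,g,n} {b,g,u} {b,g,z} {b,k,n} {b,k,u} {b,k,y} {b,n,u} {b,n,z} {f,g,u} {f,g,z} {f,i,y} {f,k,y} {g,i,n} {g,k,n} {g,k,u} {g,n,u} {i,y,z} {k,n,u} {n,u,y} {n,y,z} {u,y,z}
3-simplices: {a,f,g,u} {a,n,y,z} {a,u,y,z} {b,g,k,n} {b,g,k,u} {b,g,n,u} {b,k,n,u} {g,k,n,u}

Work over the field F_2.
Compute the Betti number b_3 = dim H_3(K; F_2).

b_3=1

n_0=10 n_1=41 n_2=37 n_3=8  [Z2]
∂1: piv[ab,af,ag,ai,ak,an,au,ay,az] rk=9  ker:bf,bg,bk,bn,bu,by,bz,fg,fi,fk,fu,fy,fz,gi,gk,gn,gu,gz,in,iu,iy,iz,kn,ku,ky,kz,nu,ny,nz,uy,uz,yz
∂2: piv[abn,abz,afg,afu,afz,agu,aiu,anu,any,anz,auy,auz,ayz,bfg,bfz,bgk,bgn,bgu,bgz,bkn,bku,bky,fiy,fky,gin,iyz] rk=26  ker:bnu,bnz,fgu,fgz,gkn,gku,gnu,knu,nuy,nyz,uyz
∂3: piv[afgu,anyz,auyz,bgkn,bgku,bgnu,bknu] rk=7  ker:gknu
b_3=(8−7)−0=1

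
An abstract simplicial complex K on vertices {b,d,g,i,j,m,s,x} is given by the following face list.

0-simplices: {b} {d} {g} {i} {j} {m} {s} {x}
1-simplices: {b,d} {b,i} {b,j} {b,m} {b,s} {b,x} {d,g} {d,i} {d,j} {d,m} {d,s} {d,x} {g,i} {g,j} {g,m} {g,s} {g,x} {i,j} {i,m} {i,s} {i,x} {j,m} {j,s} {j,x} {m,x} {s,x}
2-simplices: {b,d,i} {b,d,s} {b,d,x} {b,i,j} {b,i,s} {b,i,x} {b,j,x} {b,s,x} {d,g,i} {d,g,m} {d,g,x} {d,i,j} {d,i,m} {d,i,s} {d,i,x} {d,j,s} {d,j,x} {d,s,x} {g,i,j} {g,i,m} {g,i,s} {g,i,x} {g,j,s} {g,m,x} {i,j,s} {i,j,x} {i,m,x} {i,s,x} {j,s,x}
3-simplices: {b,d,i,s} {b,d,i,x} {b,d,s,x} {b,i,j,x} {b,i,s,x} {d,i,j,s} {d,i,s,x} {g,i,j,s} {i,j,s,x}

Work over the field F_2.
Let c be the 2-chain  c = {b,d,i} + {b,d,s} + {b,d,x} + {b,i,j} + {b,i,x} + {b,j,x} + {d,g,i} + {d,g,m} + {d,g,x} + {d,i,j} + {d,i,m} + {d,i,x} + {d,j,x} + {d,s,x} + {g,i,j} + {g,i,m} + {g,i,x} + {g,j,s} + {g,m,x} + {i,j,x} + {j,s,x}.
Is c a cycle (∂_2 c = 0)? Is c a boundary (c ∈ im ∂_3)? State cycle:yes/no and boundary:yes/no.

n_0=8 n_1=26 n_2=29 n_3=9  [Z2]
∂1: piv[bd,bi,bj,bm,bs,bx,dg] rk=7  ker:di,dj,dm,ds,dx,gi,gj,gm,gs,gx,ij,im,is,ix,jm,js,jx,mx,sx
∂2: piv[bdi,bds,bdx,bij,bis,bix,bjx,bsx,dgi,dgm,dgx,dij,dim,djs,gij,gis,gmx] rk=17  ker:dis,dix,djx,dsx,gim,gix,gjs,ijs,ijx,imx,isx,jsx
∂3: piv[bdis,bdix,bdsx,bijx,bisx,dijs,gijs,ijsx] rk=8  ker:disx
∂2c = {b,d} + {b,i} + {b,s} + {b,x} + {d,g} + {d,i} + {d,x} + {g,m} + {g,s} + {g,x} + {m,x}

cycle:no boundary:no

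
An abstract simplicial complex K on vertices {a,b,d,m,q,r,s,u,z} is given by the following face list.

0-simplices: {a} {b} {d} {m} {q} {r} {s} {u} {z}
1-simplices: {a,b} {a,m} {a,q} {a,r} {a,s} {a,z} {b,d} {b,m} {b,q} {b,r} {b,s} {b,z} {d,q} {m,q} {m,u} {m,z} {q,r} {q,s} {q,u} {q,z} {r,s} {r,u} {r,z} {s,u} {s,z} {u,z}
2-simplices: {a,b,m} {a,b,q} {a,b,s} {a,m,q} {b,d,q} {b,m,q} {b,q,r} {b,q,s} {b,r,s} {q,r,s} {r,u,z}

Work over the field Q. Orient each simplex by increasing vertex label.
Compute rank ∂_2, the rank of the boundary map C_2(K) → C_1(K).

n_0=9 n_1=26 n_2=11  [Q]
∂1: piv[ab,am,aq,ar,as,az,bd,mu] rk=8  ker:bm,bq,br,bs,bz,dq,mq,mz,qr,qs,qu,qz,rs,ru,rz,su,sz,uz
∂2: piv[abm,abq,abs,amq,bdq,bqr,bqs,brs,ruz] rk=9  ker:bmq,qrs
rk∂_2=9

rank∂_2=9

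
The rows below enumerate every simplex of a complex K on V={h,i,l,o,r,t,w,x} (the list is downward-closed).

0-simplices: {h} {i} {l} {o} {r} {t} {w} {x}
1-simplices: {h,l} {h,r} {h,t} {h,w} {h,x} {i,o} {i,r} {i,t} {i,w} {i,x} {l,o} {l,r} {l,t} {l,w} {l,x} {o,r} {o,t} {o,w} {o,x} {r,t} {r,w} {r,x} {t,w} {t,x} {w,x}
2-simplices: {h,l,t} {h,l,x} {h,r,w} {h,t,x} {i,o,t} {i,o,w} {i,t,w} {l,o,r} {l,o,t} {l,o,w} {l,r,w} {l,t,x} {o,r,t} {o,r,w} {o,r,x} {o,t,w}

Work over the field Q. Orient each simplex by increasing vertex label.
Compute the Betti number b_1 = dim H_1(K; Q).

b_1=5

n_0=8 n_1=25 n_2=16  [Q]
∂1: piv[hl,hr,ht,hw,hx,io,ir] rk=7  ker:it,iw,ix,lo,lr,lt,lw,lx,or,ot,ow,ox,rt,rw,rx,tw,tx,wx
∂2: piv[hlt,hlx,hrw,htx,iot,iow,itw,lor,lot,low,lrw,ort,orx] rk=13  ker:ltx,orw,otw
b_1=(25−7)−13=5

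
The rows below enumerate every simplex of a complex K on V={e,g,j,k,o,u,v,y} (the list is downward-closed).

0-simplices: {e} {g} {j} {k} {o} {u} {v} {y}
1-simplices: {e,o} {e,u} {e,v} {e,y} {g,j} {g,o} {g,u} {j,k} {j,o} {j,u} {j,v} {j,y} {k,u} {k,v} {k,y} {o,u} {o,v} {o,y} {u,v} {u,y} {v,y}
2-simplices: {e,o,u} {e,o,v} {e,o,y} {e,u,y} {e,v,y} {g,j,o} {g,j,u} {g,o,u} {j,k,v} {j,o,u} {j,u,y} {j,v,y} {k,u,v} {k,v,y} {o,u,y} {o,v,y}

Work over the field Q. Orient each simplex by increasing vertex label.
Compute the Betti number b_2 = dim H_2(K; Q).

n_0=8 n_1=21 n_2=16  [Q]
∂1: piv[eo,eu,ev,ey,gj,go,jk] rk=7  ker:gu,jo,ju,jv,jy,ku,kv,ky,ou,ov,oy,uv,uy,vy
∂2: piv[eou,eov,eoy,euy,evy,gjo,gju,gou,jkv,juy,jvy,kuv,kvy] rk=13  ker:jou,ouy,ovy
b_2=(16−13)−0=3

b_2=3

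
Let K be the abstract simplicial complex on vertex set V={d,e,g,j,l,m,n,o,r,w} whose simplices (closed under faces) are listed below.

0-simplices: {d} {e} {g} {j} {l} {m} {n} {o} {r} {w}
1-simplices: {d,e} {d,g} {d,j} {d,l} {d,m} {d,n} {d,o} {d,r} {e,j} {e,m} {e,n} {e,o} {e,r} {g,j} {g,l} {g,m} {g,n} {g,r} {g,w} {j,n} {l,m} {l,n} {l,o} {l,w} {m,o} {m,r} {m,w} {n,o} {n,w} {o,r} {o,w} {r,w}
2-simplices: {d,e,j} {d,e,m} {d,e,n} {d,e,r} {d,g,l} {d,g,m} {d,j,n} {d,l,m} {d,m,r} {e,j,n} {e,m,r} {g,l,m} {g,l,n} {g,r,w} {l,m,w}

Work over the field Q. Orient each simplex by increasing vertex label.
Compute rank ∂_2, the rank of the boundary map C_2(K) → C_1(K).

n_0=10 n_1=32 n_2=15  [Q]
∂1: piv[de,dg,dj,dl,dm,dn,do,dr,gw] rk=9  ker:ej,em,en,eo,er,gj,gl,gm,gn,gr,jn,lm,ln,lo,lw,mo,mr,mw,no,nw,or,ow,rw
∂2: piv[dej,dem,den,der,dgl,dgm,djn,dlm,dmr,gln,grw,lmw] rk=12  ker:ejn,emr,glm
rk∂_2=12

rank∂_2=12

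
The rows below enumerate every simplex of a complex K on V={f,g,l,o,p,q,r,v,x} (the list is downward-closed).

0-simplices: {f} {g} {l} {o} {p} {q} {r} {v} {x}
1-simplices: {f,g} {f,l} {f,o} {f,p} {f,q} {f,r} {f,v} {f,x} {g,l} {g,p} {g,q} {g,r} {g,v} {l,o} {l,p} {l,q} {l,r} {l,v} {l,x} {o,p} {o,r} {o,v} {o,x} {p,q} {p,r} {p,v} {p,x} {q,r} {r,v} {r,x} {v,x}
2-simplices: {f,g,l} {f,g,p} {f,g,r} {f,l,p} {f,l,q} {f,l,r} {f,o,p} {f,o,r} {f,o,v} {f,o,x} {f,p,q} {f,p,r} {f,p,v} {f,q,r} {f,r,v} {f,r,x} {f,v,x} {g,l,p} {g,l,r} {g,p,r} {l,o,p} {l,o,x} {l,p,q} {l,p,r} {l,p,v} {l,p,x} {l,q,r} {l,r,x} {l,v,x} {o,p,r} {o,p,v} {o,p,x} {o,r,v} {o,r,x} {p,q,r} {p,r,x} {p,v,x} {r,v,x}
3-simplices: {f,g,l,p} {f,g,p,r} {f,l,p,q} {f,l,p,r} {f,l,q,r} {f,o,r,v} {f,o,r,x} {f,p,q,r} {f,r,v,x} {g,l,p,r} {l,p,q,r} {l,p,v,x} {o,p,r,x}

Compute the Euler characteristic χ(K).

n_0=9 n_1=31 n_2=38 n_3=13
χ=+9−31+38−13=3

χ(K)=3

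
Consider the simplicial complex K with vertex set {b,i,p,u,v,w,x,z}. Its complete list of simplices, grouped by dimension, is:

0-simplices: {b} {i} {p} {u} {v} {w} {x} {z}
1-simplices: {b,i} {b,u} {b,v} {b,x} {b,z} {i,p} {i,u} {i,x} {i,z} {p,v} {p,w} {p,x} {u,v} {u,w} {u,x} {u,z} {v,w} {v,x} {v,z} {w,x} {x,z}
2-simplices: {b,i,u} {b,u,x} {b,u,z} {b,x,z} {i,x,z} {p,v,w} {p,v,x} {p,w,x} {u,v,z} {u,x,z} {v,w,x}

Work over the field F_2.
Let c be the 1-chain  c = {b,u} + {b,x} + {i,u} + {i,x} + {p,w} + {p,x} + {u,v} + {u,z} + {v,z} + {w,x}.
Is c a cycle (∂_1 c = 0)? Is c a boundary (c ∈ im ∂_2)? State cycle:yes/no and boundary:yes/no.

n_0=8 n_1=21 n_2=11  [Z2]
∂1: piv[bi,bu,bv,bx,bz,ip,pw] rk=7  ker:iu,ix,iz,pv,px,uv,uw,ux,uz,vw,vx,vz,wx,xz
∂2: piv[biu,bux,buz,bxz,ixz,pvw,pvx,pwx,uvz] rk=9  ker:uxz,vwx
∂1c = 0
c vs im∂2: residual ≠ 0 ⇒ not boundary

cycle:yes boundary:no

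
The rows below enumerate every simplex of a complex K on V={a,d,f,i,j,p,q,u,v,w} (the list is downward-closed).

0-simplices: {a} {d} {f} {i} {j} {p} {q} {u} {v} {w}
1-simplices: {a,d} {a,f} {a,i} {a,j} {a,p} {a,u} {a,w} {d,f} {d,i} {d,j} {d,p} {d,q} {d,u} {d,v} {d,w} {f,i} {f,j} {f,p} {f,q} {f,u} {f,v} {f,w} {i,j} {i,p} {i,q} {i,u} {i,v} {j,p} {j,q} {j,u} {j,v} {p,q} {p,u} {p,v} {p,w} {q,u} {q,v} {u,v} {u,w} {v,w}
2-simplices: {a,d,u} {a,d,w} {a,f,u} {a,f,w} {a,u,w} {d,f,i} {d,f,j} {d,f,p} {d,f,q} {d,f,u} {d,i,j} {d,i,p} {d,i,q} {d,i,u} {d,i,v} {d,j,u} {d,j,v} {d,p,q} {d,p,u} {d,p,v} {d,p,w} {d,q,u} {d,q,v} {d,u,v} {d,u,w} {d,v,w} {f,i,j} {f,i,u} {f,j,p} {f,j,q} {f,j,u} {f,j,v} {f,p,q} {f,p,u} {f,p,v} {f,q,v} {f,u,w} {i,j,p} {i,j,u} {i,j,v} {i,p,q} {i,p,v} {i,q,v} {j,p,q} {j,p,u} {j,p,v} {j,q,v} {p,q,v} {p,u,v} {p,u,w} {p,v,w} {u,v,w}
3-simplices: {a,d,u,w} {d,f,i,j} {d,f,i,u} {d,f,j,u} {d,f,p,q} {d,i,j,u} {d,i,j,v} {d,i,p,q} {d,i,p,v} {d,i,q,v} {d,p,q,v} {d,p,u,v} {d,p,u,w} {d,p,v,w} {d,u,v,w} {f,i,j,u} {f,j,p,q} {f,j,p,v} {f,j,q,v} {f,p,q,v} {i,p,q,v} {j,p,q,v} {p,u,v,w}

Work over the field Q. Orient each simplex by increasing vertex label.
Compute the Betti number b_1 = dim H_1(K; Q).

n_0=10 n_1=40 n_2=52 n_3=23  [Q]
∂1: piv[ad,af,ai,aj,ap,au,aw,dq,dv] rk=9  ker:df,di,dj,dp,du,dw,fi,fj,fp,fq,fu,fv,fw,ij,ip,iq,iu,iv,jp,jq,ju,jv,pq,pu,pv,pw,qu,qv,uv,uw,vw
∂2: piv[adu,adw,afu,afw,auw,dfi,dfj,dfp,dfq,dfu,dij,dip,diq,diu,div,dju,djv,dpq,dpu,dpv,dpw,dqu,dqv,duv,dvw,fjp,fjq,fjv] rk=28  ker:duw,fij,fiu,fju,fpq,fpu,fpv,fqv,fuw,ijp,iju,ijv,ipq,ipv,iqv,jpq,jpu,jpv,jqv,pqv,puv,puw,pvw,uvw
∂3: piv[aduw,dfij,dfiu,dfju,dfpq,diju,dijv,dipq,dipv,diqv,dpqv,dpuv,dpuw,dpvw,duvw,fjpq,fjpv,fjqv,fpqv] rk=19  ker:fiju,ipqv,jpqv,puvw
b_1=(40−9)−28=3

b_1=3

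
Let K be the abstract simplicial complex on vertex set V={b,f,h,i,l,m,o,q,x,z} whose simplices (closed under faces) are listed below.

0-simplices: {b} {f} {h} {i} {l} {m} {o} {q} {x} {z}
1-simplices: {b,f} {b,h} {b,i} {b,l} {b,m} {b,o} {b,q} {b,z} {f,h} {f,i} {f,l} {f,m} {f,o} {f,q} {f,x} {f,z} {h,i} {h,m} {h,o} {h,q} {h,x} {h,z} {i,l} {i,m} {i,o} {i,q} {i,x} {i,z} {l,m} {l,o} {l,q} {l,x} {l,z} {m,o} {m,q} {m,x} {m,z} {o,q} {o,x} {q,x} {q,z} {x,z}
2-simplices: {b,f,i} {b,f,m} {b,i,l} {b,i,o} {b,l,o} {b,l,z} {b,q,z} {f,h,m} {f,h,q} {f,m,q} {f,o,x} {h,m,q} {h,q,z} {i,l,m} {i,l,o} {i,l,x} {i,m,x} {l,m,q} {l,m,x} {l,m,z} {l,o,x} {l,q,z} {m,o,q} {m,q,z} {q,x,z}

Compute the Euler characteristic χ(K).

χ(K)=-7

n_0=10 n_1=42 n_2=25
χ=+10−42+25=-7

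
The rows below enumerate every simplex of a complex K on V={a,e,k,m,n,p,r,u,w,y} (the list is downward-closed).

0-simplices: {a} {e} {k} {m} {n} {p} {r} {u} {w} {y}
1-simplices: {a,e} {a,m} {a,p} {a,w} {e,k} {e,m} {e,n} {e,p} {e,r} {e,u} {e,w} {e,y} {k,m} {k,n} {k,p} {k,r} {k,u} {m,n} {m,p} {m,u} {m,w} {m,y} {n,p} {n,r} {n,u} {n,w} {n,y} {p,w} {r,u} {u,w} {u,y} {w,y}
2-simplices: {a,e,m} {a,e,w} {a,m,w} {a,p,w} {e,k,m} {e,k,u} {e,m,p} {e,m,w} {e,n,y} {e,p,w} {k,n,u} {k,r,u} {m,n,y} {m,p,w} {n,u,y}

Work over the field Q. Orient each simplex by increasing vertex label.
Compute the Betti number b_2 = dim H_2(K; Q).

n_0=10 n_1=32 n_2=15  [Q]
∂1: piv[ae,am,ap,aw,ek,en,er,eu,ey] rk=9  ker:em,ep,ew,km,kn,kp,kr,ku,mn,mp,mu,mw,my,np,nr,nu,nw,ny,pw,ru,uw,uy,wy
∂2: piv[aem,aew,amw,apw,ekm,eku,emp,eny,epw,knu,kru,mny,nuy] rk=13  ker:emw,mpw
b_2=(15−13)−0=2

b_2=2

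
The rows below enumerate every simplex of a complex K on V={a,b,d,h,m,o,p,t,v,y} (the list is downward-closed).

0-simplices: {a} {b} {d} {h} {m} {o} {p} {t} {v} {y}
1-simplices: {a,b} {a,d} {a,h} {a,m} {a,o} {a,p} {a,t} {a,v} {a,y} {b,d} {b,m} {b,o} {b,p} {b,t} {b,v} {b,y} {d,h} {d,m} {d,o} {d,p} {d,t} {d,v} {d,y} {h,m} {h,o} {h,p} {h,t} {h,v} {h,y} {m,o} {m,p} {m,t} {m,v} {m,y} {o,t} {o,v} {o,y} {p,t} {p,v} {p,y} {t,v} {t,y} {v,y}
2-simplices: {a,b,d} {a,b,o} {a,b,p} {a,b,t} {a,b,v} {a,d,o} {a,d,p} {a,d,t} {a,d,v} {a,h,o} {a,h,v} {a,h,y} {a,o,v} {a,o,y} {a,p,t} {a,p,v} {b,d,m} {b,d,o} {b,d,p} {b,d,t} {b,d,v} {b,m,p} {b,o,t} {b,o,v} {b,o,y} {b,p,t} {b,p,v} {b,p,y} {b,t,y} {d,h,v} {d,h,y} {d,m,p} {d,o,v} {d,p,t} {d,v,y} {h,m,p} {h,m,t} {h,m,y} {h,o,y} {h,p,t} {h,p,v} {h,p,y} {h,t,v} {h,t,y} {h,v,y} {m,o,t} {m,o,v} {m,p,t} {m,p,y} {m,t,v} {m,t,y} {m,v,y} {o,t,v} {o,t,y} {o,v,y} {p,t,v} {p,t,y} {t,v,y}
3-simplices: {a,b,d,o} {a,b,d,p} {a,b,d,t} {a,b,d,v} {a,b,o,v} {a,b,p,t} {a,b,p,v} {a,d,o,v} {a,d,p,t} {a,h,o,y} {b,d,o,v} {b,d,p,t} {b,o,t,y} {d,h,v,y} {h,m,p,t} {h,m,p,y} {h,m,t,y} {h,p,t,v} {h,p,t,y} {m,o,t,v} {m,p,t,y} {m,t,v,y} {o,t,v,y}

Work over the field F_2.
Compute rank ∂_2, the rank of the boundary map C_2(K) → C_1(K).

n_0=10 n_1=43 n_2=58 n_3=23  [Z2]
∂1: piv[ab,ad,ah,am,ao,ap,at,av,ay] rk=9  ker:bd,bm,bo,bp,bt,bv,by,dh,dm,do,dp,dt,dv,dy,hm,ho,hp,ht,hv,hy,mo,mp,mt,mv,my,ot,ov,oy,pt,pv,py,tv,ty,vy
∂2: piv[abd,abo,abp,abt,abv,ado,adp,adt,adv,aho,ahv,ahy,aov,aoy,apt,apv,bdm,bmp,bot,boy,bpy,bty,dhv,dhy,dvy,hmp,hmt,hmy,hpt,hpv,htv,mot,mov] rk=33  ker:bdo,bdp,bdt,bdv,bov,bpt,bpv,dmp,dov,dpt,hoy,hpy,hty,hvy,mpt,mpy,mtv,mty,mvy,otv,oty,ovy,ptv,pty,tvy
∂3: piv[abdo,abdp,abdt,abdv,abov,abpt,abpv,adov,adpt,ahoy,boty,dhvy,hmpt,hmpy,hmty,hptv,hpty,motv,mtvy,otvy] rk=20  ker:bdov,bdpt,mpty
rk∂_2=33

rank∂_2=33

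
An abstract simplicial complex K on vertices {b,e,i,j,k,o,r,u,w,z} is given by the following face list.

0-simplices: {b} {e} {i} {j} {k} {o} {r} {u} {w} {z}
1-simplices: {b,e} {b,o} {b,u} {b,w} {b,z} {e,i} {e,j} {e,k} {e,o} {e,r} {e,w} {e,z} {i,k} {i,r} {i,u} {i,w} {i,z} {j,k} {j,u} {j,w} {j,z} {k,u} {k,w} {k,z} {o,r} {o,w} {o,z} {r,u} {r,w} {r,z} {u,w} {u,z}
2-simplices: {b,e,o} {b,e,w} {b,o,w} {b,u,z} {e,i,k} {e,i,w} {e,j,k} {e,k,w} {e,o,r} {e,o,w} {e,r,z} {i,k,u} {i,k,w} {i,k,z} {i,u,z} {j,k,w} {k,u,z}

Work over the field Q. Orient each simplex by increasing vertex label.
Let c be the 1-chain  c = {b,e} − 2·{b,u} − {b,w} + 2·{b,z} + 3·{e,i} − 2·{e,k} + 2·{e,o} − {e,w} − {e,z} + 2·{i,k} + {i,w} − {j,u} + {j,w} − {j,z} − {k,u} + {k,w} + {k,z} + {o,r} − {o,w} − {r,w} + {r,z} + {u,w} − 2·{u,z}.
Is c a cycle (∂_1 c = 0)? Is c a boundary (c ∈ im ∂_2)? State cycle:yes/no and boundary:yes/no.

cycle:no boundary:no

n_0=10 n_1=32 n_2=17  [Q]
∂1: piv[be,bo,bu,bw,bz,ei,ej,ek,er] rk=9  ker:eo,ew,ez,ik,ir,iu,iw,iz,jk,ju,jw,jz,ku,kw,kz,or,ow,oz,ru,rw,rz,uw,uz
∂2: piv[beo,bew,bow,buz,eik,eiw,ejk,ekw,eor,erz,iku,ikz,iuz,jkw] rk=14  ker:eow,ikw,kuz
∂1c = {j} − {k} + 2·{o} + {r} − 3·{u}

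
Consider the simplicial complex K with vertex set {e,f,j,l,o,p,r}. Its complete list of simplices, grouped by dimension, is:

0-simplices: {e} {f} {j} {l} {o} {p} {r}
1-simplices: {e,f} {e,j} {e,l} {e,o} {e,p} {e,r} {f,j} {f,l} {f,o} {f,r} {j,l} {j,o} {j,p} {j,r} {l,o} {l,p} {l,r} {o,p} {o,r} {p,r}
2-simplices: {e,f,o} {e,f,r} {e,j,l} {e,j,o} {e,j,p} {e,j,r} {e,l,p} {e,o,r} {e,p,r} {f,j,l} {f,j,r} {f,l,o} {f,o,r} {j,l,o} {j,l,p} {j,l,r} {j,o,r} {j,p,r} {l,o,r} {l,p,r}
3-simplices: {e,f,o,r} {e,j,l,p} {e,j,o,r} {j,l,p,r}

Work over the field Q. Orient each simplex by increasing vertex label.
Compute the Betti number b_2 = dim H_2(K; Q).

n_0=7 n_1=20 n_2=20 n_3=4  [Q]
∂1: piv[ef,ej,el,eo,ep,er] rk=6  ker:fj,fl,fo,fr,jl,jo,jp,jr,lo,lp,lr,op,or,pr
∂2: piv[efo,efr,ejl,ejo,ejp,ejr,elp,eor,epr,fjl,fjr,flo,jlr] rk=13  ker:for,jlo,jlp,jor,jpr,lor,lpr
∂3: piv[efor,ejlp,ejor,jlpr] rk=4
b_2=(20−13)−4=3

b_2=3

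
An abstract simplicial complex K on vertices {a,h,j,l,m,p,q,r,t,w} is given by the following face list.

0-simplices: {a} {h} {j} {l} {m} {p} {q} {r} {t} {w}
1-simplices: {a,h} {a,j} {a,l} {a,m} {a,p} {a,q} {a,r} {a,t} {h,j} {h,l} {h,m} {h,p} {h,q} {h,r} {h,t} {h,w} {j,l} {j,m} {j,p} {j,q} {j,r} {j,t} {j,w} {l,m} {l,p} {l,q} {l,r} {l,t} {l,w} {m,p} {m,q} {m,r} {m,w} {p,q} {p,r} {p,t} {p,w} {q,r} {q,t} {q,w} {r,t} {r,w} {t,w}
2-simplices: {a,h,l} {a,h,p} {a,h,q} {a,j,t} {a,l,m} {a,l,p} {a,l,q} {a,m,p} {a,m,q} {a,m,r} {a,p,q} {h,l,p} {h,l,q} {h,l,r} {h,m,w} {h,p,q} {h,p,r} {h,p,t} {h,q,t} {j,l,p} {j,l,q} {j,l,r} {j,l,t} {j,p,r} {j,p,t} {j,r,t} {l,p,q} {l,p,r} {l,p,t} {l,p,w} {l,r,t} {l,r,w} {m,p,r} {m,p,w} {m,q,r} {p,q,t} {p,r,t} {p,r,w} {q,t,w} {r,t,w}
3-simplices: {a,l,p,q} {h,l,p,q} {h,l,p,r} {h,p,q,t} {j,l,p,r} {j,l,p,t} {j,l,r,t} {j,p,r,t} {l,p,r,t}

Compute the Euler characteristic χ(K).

n_0=10 n_1=43 n_2=40 n_3=9
χ=+10−43+40−9=-2

χ(K)=-2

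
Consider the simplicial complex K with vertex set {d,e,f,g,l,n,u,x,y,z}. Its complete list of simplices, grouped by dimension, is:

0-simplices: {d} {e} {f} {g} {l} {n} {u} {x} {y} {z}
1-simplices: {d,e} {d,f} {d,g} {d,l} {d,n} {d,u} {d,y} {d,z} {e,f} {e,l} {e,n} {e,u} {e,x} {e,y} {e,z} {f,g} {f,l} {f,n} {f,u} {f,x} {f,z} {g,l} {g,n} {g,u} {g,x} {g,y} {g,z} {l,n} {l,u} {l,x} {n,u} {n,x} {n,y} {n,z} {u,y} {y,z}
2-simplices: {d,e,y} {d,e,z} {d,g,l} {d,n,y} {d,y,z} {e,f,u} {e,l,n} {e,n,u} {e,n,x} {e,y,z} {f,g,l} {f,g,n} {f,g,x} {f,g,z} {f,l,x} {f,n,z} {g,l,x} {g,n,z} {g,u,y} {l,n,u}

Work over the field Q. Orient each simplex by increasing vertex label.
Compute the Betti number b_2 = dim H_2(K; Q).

b_2=3

n_0=10 n_1=36 n_2=20  [Q]
∂1: piv[de,df,dg,dl,dn,du,dy,dz,ex] rk=9  ker:ef,el,en,eu,ey,ez,fg,fl,fn,fu,fx,fz,gl,gn,gu,gx,gy,gz,ln,lu,lx,nu,nx,ny,nz,uy,yz
∂2: piv[dey,dez,dgl,dny,dyz,efu,eln,enu,enx,fgl,fgn,fgx,fgz,flx,fnz,guy,lnu] rk=17  ker:eyz,glx,gnz
b_2=(20−17)−0=3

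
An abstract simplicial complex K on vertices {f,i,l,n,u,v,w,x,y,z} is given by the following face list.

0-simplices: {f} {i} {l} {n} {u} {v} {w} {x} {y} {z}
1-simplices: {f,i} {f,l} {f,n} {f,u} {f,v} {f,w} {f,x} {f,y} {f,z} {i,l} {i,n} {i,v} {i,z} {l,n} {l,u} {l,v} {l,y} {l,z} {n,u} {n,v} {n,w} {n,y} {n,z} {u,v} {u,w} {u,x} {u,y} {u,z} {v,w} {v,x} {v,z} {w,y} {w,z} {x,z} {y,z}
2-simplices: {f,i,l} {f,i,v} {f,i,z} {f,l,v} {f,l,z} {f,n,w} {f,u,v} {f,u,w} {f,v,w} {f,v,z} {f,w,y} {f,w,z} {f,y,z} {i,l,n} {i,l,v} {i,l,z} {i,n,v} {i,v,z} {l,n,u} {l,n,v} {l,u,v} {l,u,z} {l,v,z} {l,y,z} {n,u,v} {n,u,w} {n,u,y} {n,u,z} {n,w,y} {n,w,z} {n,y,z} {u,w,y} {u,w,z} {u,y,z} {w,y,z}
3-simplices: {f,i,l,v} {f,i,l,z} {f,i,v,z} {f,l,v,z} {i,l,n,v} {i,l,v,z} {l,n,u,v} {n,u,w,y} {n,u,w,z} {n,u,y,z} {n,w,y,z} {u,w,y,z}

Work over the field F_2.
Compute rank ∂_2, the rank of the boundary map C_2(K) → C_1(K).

n_0=10 n_1=35 n_2=35 n_3=12  [Z2]
∂1: piv[fi,fl,fn,fu,fv,fw,fx,fy,fz] rk=9  ker:il,in,iv,iz,ln,lu,lv,ly,lz,nu,nv,nw,ny,nz,uv,uw,ux,uy,uz,vw,vx,vz,wy,wz,xz,yz
∂2: piv[fil,fiv,fiz,flv,flz,fnw,fuv,fuw,fvw,fvz,fwy,fwz,fyz,iln,inv,lnu,luv,luz,lyz,nuw,nuy,nuz,nwy] rk=23  ker:ilv,ilz,ivz,lnv,lvz,nuv,nwz,nyz,uwy,uwz,uyz,wyz
∂3: piv[filv,filz,fivz,flvz,ilnv,lnuv,nuwy,nuwz,nuyz,nwyz] rk=10  ker:ilvz,uwyz
rk∂_2=23

rank∂_2=23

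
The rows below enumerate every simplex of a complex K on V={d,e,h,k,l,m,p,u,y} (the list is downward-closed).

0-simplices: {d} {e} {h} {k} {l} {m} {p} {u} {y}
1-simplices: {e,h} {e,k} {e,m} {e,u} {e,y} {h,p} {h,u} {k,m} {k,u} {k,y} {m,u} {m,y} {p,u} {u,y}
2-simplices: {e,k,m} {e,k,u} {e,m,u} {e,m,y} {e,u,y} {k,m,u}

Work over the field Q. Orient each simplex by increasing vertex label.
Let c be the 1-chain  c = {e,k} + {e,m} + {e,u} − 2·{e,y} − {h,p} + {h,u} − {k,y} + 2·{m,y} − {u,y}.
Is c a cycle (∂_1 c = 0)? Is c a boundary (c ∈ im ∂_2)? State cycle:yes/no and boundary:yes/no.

n_0=9 n_1=14 n_2=6  [Q]
∂1: piv[eh,ek,em,eu,ey,hp] rk=6  ker:hu,km,ku,ky,mu,my,pu,uy
∂2: piv[ekm,eku,emu,emy,euy] rk=5  ker:kmu
∂1c = −{e} + 2·{k} − {m} − {p} + 3·{u} − 2·{y}

cycle:no boundary:no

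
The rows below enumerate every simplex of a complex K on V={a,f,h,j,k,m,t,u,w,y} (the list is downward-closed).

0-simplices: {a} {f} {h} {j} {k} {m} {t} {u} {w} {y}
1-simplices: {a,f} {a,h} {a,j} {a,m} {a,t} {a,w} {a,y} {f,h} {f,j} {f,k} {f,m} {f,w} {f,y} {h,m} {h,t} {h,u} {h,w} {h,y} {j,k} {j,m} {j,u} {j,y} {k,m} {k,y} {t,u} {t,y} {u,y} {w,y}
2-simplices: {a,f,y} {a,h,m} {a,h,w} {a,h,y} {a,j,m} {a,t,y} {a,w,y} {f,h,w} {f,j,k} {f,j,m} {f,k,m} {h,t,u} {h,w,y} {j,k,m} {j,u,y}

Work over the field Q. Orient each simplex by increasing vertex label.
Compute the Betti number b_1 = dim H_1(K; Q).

b_1=6

n_0=10 n_1=28 n_2=15  [Q]
∂1: piv[af,ah,aj,am,at,aw,ay,fk,hu] rk=9  ker:fh,fj,fm,fw,fy,hm,ht,hw,hy,jk,jm,ju,jy,km,ky,tu,ty,uy,wy
∂2: piv[afy,ahm,ahw,ahy,ajm,aty,awy,fhw,fjk,fjm,fkm,htu,juy] rk=13  ker:hwy,jkm
b_1=(28−9)−13=6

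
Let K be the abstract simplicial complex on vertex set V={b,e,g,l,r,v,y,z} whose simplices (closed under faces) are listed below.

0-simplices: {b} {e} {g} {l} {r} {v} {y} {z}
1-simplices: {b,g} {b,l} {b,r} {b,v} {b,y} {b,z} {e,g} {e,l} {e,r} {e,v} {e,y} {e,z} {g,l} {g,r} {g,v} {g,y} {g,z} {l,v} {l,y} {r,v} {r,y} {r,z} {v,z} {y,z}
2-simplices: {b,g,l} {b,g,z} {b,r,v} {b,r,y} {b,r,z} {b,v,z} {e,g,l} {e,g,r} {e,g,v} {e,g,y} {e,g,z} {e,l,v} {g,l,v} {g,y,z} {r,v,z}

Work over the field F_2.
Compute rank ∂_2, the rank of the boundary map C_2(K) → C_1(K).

n_0=8 n_1=24 n_2=15  [Z2]
∂1: piv[bg,bl,br,bv,by,bz,eg] rk=7  ker:el,er,ev,ey,ez,gl,gr,gv,gy,gz,lv,ly,rv,ry,rz,vz,yz
∂2: piv[bgl,bgz,brv,bry,brz,bvz,egl,egr,egv,egy,egz,elv,gyz] rk=13  ker:glv,rvz
rk∂_2=13

rank∂_2=13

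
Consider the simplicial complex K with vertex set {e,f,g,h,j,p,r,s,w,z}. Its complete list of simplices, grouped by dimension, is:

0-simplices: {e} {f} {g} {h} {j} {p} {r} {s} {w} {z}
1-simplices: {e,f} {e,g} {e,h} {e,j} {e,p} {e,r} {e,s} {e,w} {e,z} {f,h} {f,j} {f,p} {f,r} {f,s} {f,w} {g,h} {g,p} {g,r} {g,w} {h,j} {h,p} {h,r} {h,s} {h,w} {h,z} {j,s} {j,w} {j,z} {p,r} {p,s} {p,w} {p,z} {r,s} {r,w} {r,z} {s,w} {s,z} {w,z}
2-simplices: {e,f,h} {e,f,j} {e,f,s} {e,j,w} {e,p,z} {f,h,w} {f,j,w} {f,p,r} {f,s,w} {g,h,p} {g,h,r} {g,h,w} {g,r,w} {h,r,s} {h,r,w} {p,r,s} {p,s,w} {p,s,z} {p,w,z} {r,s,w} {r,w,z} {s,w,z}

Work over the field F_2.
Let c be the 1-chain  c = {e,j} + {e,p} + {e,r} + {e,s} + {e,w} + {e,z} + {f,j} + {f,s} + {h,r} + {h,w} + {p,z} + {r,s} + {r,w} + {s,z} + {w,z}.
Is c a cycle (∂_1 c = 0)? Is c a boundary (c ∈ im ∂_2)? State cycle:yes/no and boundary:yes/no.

n_0=10 n_1=38 n_2=22  [Z2]
∂1: piv[ef,eg,eh,ej,ep,er,es,ew,ez] rk=9  ker:fh,fj,fp,fr,fs,fw,gh,gp,gr,gw,hj,hp,hr,hs,hw,hz,js,jw,jz,pr,ps,pw,pz,rs,rw,rz,sw,sz,wz
∂2: piv[efh,efj,efs,ejw,epz,fhw,fjw,fpr,fsw,ghp,ghr,ghw,grw,hrs,prs,psw,psz,pwz,rsw,rwz] rk=20  ker:hrw,swz
∂1c = 0
c vs im∂2: residual ≠ 0 ⇒ not boundary

cycle:yes boundary:no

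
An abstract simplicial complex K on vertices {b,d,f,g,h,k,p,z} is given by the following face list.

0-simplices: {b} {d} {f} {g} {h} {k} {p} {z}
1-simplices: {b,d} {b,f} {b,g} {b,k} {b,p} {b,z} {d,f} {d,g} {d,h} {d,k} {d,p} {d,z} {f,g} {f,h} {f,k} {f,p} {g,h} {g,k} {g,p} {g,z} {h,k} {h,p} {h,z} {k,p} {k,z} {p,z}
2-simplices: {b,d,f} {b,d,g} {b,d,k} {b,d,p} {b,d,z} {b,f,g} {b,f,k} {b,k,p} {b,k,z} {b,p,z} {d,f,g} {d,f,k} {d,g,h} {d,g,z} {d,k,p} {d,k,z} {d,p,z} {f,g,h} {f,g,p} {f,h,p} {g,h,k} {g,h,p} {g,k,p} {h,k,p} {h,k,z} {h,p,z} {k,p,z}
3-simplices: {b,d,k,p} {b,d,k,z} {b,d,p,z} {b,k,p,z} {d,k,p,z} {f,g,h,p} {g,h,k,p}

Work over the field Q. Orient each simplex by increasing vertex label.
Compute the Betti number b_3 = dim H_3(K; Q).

n_0=8 n_1=26 n_2=27 n_3=7  [Q]
∂1: piv[bd,bf,bg,bk,bp,bz,dh] rk=7  ker:df,dg,dk,dp,dz,fg,fh,fk,fp,gh,gk,gp,gz,hk,hp,hz,kp,kz,pz
∂2: piv[bdf,bdg,bdk,bdp,bdz,bfg,bfk,bkp,bkz,bpz,dgh,dgz,fgh,fgp,fhp,ghk,gkp,hkz] rk=18  ker:dfg,dfk,dkp,dkz,dpz,ghp,hkp,hpz,kpz
∂3: piv[bdkp,bdkz,bdpz,bkpz,fghp,ghkp] rk=6  ker:dkpz
b_3=(7−6)−0=1

b_3=1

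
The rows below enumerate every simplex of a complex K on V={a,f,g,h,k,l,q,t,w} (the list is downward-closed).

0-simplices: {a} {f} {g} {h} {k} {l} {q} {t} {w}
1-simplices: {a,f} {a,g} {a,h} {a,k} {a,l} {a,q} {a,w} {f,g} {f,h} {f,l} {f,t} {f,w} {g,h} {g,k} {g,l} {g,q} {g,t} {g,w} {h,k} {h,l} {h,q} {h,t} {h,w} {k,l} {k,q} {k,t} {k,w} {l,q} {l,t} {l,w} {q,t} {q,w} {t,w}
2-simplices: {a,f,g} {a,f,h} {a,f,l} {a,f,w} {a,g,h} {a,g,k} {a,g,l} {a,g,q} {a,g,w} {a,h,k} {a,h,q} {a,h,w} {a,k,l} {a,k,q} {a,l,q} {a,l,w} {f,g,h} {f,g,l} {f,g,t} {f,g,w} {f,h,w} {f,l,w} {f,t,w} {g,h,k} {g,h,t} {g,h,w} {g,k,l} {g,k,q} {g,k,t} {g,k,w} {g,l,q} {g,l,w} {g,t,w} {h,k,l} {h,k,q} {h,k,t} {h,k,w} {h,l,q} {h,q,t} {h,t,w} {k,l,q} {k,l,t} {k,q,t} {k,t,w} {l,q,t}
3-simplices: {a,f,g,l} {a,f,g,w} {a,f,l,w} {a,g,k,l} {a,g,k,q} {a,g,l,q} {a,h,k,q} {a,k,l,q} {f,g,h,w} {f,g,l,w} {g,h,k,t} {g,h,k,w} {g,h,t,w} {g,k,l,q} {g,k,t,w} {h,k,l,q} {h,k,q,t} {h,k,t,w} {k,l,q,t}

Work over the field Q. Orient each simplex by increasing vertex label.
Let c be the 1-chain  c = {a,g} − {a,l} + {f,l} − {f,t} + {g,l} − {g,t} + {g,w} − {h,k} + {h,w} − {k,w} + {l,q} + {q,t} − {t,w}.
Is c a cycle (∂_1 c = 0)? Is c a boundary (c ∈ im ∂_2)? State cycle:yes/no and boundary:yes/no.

n_0=9 n_1=33 n_2=45 n_3=19  [Q]
∂1: piv[af,ag,ah,ak,al,aq,aw,ft] rk=8  ker:fg,fh,fl,fw,gh,gk,gl,gq,gt,gw,hk,hl,hq,ht,hw,kl,kq,kt,kw,lq,lt,lw,qt,qw,tw
∂2: piv[afg,afh,afl,afw,agh,agk,agl,agq,agw,ahk,ahq,ahw,akl,akq,alq,alw,fgt,ftw,ght,gkt,gkw,hkl,hqt,klt] rk=24  ker:fgh,fgl,fgw,fhw,flw,ghk,ghw,gkl,gkq,glq,glw,gtw,hkq,hkt,hkw,hlq,htw,klq,kqt,ktw,lqt
∂3: piv[afgl,afgw,aflw,agkl,agkq,aglq,ahkq,aklq,fghw,fglw,ghkt,ghkw,ghtw,gktw,hklq,hkqt,klqt] rk=17  ker:gklq,hktw
∂1c = 0
c vs im∂2: reduces to 0 ⇒ boundary

cycle:yes boundary:yes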